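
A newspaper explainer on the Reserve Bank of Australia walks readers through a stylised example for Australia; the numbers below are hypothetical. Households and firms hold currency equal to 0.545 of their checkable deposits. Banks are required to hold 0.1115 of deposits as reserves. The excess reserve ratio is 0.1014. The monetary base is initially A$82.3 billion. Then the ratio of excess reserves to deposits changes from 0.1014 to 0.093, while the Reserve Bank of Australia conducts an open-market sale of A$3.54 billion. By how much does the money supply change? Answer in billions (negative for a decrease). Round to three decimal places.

-5.417 billion

Before: m₁ = (1 + 0.545) / (0.1115 + 0.1014 + 0.545) ≈ 2.038528, MB₁ = 82.3, so M₁ = 2.038528 × 82.3 ≈ 167.7709 billion.
After: m₂ = (1 + 0.545) / (0.1115 + 0.093 + 0.545) ≈ 2.061374, MB₂ = 82.3 − 3.54 = 78.76, so M₂ = 2.061374 × 78.76 ≈ 162.3538 billion.
ΔM = M₂ − M₁ = 162.3538 − 167.7709 = -5.4171 billion.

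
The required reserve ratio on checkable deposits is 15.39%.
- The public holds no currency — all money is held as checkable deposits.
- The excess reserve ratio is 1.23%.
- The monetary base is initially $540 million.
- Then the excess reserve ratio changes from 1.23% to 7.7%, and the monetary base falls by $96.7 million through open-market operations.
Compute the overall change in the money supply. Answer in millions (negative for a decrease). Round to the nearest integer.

-1329 million

Before: m₁ = 1 / (0.1539 + 0.0123) ≈ 6.0168, MB₁ = 540, so M₁ = 6.0168 × 540 = 3249.072 million.
After: m₂ = 1 / (0.1539 + 0.077) ≈ 4.3309, MB₂ = 540 − 96.7 = 443.3, so M₂ = 4.3309 × 443.3 ≈ 1919.888 million.
ΔM = M₂ − M₁ = 1919.888 − 3249.072 = -1329.184 million.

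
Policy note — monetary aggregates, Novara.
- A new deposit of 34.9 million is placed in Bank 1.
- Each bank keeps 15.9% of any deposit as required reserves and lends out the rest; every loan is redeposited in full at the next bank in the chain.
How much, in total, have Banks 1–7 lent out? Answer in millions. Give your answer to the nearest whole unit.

130 million

Bank i lends (1 − rr)^i of the original deposit: Bank 1 lends 34.9·0.8410 = 29.3509, Bank 2 lends 34.9·0.8410² ≈ 24.6841, and so on.
Summing a geometric series: total = 34.9·[0.8410·(1 − 0.8410^7) / (1 − 0.8410)] ≈ 129.6685 million.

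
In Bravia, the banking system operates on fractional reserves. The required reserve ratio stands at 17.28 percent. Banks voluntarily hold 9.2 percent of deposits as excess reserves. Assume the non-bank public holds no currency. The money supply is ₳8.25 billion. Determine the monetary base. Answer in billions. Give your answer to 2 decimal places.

The money multiplier is m = 1 / (rr + e) = 1 / (0.1728 + 0.092) ≈ 3.7764.
MB = M / m = 8.25 / 3.7764 ≈ 2.1846 billion.

₳2.18 billion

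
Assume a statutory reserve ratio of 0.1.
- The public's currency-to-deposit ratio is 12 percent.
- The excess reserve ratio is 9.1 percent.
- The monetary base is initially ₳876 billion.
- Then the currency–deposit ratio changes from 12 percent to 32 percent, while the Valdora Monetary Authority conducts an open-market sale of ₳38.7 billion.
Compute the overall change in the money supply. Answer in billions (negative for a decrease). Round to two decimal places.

-991.84 billion

Before: m₁ = (1 + 0.12) / (0.1 + 0.091 + 0.12) ≈ 3.601286, MB₁ = 876, so M₁ = 3.601286 × 876 ≈ 3154.7265 billion.
After: m₂ = (1 + 0.32) / (0.1 + 0.091 + 0.32) ≈ 2.583170, MB₂ = 876 − 38.7 = 837.3, so M₂ = 2.583170 × 837.3 ≈ 2162.8882 billion.
ΔM = M₂ − M₁ = 2162.8882 − 3154.7265 = -991.8383 billion.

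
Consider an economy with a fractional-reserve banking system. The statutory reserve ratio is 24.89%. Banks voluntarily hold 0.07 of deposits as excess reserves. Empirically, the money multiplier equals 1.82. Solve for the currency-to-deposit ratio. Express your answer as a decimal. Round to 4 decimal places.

Using m = 1.82. From m = (1 + c)/(c + rr + e), rearranging gives 1 + c = m·(c + rr + e), so c·(1 − m) = m·(rr + e) − 1.
Hence c = [m·(rr + e) − 1]/(1 − m) = [1.82 × (0.2489 + 0.07) − 1] / (1 − 1.82) ≈ 0.511710.

0.5117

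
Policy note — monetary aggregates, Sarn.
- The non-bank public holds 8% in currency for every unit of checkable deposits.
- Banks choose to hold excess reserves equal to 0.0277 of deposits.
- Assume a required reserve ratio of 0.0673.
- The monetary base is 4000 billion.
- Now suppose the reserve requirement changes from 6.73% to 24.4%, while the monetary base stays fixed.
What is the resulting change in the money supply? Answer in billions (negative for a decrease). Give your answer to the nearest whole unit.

Initially m₁ = (1 + 0.08) / (0.0673 + 0.0277 + 0.08) ≈ 6.17143, so M₁ = 6.17143 × 4000 = 24685.72 billion.
After the change m₂ = (1 + 0.08) / (0.244 + 0.0277 + 0.08) ≈ 3.07080, so M₂ = 3.07080 × 4000 = 12283.2 billion.
ΔM = M₂ − M₁ = 12283.2 − 24685.72 = -12402.52 billion.

-12403 billion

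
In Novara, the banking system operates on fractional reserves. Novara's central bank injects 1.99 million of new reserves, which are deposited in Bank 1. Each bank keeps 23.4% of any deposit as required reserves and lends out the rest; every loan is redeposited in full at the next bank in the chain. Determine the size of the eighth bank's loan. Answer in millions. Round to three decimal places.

Each bank lends a fraction (1 − rr) = 0.7660 of the deposit it receives, so Bank 8 receives 1.99·0.7660^7 and lends 1.99·0.7660^8 ≈ 0.2359 million.

0.236 million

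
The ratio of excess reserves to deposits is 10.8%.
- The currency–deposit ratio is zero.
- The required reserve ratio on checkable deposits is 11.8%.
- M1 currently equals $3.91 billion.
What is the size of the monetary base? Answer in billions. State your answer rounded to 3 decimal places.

The money multiplier is m = 1 / (rr + e) = 1 / (0.118 + 0.108) ≈ 4.42478.
MB = M / m = 3.91 / 4.42478 ≈ 0.8837 billion.

$0.884 billion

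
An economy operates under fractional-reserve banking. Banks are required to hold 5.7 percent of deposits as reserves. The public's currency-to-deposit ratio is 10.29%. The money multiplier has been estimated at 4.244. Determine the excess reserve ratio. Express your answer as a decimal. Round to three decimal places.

0.100

Using m = 4.244. Since m = (1 + c)/(c + rr + e), the denominator satisfies c + rr + e = (1 + c)/m = (1 + 0.1029) / 4.244 ≈ 0.259873.
With c = 0.1029 and rr = 0.057, the excess reserve ratio is 0.259873 − 0.1029 − 0.057 = 0.099973.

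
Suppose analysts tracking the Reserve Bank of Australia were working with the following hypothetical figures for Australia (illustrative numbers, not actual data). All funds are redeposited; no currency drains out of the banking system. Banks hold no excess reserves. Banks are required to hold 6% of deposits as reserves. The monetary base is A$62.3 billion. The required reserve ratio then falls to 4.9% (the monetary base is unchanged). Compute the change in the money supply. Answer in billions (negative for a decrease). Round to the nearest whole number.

A$233 billion

Initially m₁ = 1 / (0.06) ≈ 16.6667, so M₁ = 16.6667 × 62.3 ≈ 1038.3354 billion.
After the change m₂ = 1 / (0.049) ≈ 20.4082, so M₂ = 20.4082 × 62.3 ≈ 1271.4309 billion.
ΔM = M₂ − M₁ = 1271.4309 − 1038.3354 = 233.0955 billion.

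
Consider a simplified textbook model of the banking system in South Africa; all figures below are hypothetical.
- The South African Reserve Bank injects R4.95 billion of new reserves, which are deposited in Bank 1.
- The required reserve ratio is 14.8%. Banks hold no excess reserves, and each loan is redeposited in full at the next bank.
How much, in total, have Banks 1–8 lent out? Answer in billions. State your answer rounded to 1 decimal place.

Bank i lends (1 − rr)^i of the original deposit: Bank 1 lends 4.95·0.8520 = 4.2174, Bank 2 lends 4.95·0.8520² ≈ 3.5932, and so on.
Summing a geometric series: total = 4.95·[0.8520·(1 − 0.8520^8) / (1 − 0.8520)] ≈ 20.5837 billion.

R20.6 billion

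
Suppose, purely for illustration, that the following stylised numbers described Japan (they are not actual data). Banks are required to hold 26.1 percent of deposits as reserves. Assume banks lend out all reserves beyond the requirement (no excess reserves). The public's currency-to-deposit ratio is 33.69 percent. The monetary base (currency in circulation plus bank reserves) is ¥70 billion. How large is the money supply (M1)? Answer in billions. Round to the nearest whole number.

¥157 billion

The money multiplier is m = (1 + c) / (rr + c) = (1 + 0.3369) / (0.261 + 0.3369) ≈ 2.2360.
So M = m × MB = 2.2360 × 70 = 156.52 billion.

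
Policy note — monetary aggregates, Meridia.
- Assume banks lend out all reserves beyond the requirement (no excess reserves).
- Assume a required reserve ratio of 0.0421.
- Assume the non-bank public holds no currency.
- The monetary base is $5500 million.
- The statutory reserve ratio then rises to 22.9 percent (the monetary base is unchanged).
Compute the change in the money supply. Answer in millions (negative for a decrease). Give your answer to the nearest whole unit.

-106624 million

Initially m₁ = 1 / (0.0421) ≈ 23.75297, so M₁ = 23.75297 × 5500 = 130641.335 million.
After the change m₂ = 1 / (0.229) ≈ 4.36681, so M₂ = 4.36681 × 5500 = 24017.455 million.
ΔM = M₂ − M₁ = 24017.455 − 130641.335 = -106623.88 million.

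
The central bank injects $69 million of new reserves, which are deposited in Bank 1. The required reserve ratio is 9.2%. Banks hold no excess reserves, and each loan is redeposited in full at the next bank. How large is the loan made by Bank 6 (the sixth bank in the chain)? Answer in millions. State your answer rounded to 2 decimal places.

$38.67 million

Each bank lends a fraction (1 − rr) = 0.9080 of the deposit it receives, so Bank 6 receives 69·0.9080^5 and lends 69·0.9080^6 ≈ 38.6691 million.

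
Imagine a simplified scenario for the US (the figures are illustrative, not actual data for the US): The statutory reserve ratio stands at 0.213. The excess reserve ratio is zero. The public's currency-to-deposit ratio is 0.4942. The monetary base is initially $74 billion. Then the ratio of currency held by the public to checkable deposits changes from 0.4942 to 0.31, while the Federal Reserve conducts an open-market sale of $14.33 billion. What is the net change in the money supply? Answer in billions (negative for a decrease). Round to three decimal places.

-6.890 billion

Before: m₁ = (1 + 0.4942) / (0.213 + 0.4942) ≈ 2.112839, MB₁ = 74, so M₁ = 2.112839 × 74 ≈ 156.3501 billion.
After: m₂ = (1 + 0.31) / (0.213 + 0.31) ≈ 2.504780, MB₂ = 74 − 14.33 = 59.67, so M₂ = 2.504780 × 59.67 ≈ 149.4602 billion.
ΔM = M₂ − M₁ = 149.4602 − 156.3501 = -6.8899 billion.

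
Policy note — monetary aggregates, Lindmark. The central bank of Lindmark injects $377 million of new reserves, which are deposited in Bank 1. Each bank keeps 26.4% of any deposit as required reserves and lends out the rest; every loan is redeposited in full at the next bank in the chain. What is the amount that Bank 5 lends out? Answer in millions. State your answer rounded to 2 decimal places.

Each bank lends a fraction (1 − rr) = 0.7360 of the deposit it receives, so Bank 5 receives 377·0.7360^4 and lends 377·0.7360^5 ≈ 81.4199 million.

$81.42 million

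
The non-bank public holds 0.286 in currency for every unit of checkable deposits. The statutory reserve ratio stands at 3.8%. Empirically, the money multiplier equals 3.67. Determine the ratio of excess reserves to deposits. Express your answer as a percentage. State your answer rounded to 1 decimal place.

2.6%

Using m = 3.67. Since m = (1 + c)/(c + rr + e), the denominator satisfies c + rr + e = (1 + c)/m = (1 + 0.286) / 3.67 ≈ 0.350409.
With c = 0.286 and rr = 0.038, the ratio of excess reserves to deposits is 0.350409 − 0.286 − 0.038 = 0.026409.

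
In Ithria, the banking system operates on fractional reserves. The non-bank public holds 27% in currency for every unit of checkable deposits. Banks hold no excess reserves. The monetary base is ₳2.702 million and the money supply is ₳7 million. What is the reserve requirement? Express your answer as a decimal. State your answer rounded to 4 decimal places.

0.2202

Using m = M/MB = 7/2.702 ≈ 2.590674. Since m = (1 + c)/(c + rr + e), the denominator satisfies c + rr + e = (1 + c)/m = (1 + 0.27) / 2.590674 ≈ 0.490220.
With c = 0.27 and e = 0, the reserve requirement is 0.490220 − 0.27 − 0 = 0.22022.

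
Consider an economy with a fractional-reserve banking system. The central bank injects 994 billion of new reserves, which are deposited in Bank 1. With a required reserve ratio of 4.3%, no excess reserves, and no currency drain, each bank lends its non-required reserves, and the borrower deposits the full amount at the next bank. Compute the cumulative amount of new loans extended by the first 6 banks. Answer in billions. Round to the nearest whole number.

Bank i lends (1 − rr)^i of the original deposit: Bank 1 lends 994·0.9570 = 951.2580, Bank 2 lends 994·0.9570² ≈ 910.3539, and so on.
Summing a geometric series: total = 994·[0.9570·(1 − 0.9570^6) / (1 − 0.9570)] ≈ 5128.0490 billion.

5128 billion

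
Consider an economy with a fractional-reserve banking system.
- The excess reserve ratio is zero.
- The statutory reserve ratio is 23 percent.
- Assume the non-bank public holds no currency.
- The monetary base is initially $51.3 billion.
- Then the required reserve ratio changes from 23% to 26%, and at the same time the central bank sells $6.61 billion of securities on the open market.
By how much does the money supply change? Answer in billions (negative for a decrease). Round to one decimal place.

-51.2 billion

Before: m₁ = 1 / (0.23) ≈ 4.3478, MB₁ = 51.3, so M₁ = 4.3478 × 51.3 ≈ 223.0421 billion.
After: m₂ = 1 / (0.26) ≈ 3.8462, MB₂ = 51.3 − 6.61 = 44.69, so M₂ = 3.8462 × 44.69 ≈ 171.8867 billion.
ΔM = M₂ − M₁ = 171.8867 − 223.0421 = -51.1554 billion.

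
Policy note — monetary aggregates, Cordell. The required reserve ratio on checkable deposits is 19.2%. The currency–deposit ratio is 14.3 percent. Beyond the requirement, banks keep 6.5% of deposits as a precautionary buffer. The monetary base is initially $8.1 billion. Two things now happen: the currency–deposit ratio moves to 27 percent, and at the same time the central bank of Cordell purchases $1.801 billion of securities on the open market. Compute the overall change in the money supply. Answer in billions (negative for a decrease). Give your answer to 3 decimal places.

$0.714 billion

Before: m₁ = (1 + 0.143) / (0.192 + 0.065 + 0.143) = 2.85750, MB₁ = 8.1, so M₁ = 2.85750 × 8.1 ≈ 23.1457 billion.
After: m₂ = (1 + 0.27) / (0.192 + 0.065 + 0.27) ≈ 2.40987, MB₂ = 8.1 + 1.801 = 9.901, so M₂ = 2.40987 × 9.901 ≈ 23.8601 billion.
ΔM = M₂ − M₁ = 23.8601 − 23.1457 = 0.7144 billion.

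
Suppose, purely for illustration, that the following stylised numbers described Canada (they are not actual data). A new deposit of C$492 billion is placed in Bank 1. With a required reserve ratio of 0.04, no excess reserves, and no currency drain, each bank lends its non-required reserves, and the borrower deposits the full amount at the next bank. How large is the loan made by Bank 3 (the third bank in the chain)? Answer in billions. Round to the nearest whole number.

Each bank lends a fraction (1 − rr) = 0.9600 of the deposit it receives, so Bank 3 receives 492·0.9600^2 and lends 492·0.9600^3 ≈ 435.2901 billion.

C$435 billion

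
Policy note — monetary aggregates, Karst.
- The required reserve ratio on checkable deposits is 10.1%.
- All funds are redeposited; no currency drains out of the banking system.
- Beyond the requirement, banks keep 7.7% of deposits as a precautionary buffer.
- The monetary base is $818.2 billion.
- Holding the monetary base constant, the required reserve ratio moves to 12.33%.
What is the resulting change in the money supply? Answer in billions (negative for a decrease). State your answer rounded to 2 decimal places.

Initially m₁ = 1 / (0.101 + 0.077) ≈ 5.617978, so M₁ = 5.617978 × 818.2 ≈ 4596.6296 billion.
After the change m₂ = 1 / (0.1233 + 0.077) ≈ 4.992511, so M₂ = 4.992511 × 818.2 ≈ 4084.8725 billion.
ΔM = M₂ − M₁ = 4084.8725 − 4596.6296 = -511.7571 billion.

-511.76 billion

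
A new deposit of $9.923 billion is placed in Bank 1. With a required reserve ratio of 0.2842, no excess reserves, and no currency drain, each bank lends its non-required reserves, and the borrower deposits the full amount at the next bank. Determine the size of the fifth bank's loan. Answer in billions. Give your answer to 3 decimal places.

Each bank lends a fraction (1 − rr) = 0.7158 of the deposit it receives, so Bank 5 receives 9.923·0.7158^4 and lends 9.923·0.7158^5 ≈ 1.8647 billion.

$1.865 billion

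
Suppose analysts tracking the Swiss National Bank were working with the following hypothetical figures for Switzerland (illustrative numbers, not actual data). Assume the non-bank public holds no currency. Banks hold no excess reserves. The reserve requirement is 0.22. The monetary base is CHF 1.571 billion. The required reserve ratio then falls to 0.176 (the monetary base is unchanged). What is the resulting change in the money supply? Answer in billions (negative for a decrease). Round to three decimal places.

Initially m₁ = 1 / (0.22) ≈ 4.54545, so M₁ = 4.54545 × 1.571 ≈ 7.1409 billion.
After the change m₂ = 1 / (0.176) ≈ 5.68182, so M₂ = 5.68182 × 1.571 ≈ 8.9261 billion.
ΔM = M₂ − M₁ = 8.9261 − 7.1409 = 1.7852 billion.

CHF 1.785 billion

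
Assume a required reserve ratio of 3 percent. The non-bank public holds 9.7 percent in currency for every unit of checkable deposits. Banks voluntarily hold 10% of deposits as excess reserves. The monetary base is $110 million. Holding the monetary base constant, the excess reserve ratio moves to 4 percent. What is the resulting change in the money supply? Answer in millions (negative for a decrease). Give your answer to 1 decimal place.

$191.0 million

Initially m₁ = (1 + 0.097) / (0.03 + 0.1 + 0.097) ≈ 4.83260, so M₁ = 4.83260 × 110 = 531.586 million.
After the change m₂ = (1 + 0.097) / (0.03 + 0.04 + 0.097) ≈ 6.56886, so M₂ = 6.56886 × 110 = 722.5746 million.
ΔM = M₂ − M₁ = 722.5746 − 531.586 = 190.9886 million.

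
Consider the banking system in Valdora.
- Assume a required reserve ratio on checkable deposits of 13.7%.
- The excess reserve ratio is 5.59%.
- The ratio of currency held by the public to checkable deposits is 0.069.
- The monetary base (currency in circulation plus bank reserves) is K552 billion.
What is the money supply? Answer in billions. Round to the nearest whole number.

K2253 billion

The money multiplier is m = (1 + c) / (rr + e + c) = (1 + 0.069) / (0.137 + 0.0559 + 0.069) ≈ 4.0817.
So M = m × MB = 4.0817 × 552 = 2253.0984 billion.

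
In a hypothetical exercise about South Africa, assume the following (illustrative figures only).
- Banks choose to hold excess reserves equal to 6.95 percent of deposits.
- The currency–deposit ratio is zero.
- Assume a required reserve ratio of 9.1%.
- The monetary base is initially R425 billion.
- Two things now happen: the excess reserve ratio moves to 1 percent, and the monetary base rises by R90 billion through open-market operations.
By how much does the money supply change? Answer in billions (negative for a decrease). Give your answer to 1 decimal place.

Before: m₁ = 1 / (0.091 + 0.0695) ≈ 6.23053, MB₁ = 425, so M₁ = 6.23053 × 425 ≈ 2647.9752 billion.
After: m₂ = 1 / (0.091 + 0.01) ≈ 9.90099, MB₂ = 425 + 90 = 515, so M₂ = 9.90099 × 515 ≈ 5099.0099 billion.
ΔM = M₂ − M₁ = 5099.0099 − 2647.9752 = 2451.0347 billion.

R2451.0 billion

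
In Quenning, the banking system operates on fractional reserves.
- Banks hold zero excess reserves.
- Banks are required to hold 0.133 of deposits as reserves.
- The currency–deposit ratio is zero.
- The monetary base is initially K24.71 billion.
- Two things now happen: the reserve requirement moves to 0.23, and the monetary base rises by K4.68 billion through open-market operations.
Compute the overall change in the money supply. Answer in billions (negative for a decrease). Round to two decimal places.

-58.01 billion

Before: m₁ = 1 / (0.133) ≈ 7.51880, MB₁ = 24.71, so M₁ = 7.51880 × 24.71 ≈ 185.7895 billion.
After: m₂ = 1 / (0.23) ≈ 4.34783, MB₂ = 24.71 + 4.68 = 29.39, so M₂ = 4.34783 × 29.39 ≈ 127.7827 billion.
ΔM = M₂ − M₁ = 127.7827 − 185.7895 = -58.0068 billion.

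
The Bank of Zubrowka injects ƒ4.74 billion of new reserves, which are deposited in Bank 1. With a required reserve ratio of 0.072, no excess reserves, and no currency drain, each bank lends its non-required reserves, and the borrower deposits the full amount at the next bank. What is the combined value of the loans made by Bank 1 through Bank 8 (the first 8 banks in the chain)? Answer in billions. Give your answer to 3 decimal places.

ƒ27.490 billion

Bank i lends (1 − rr)^i of the original deposit: Bank 1 lends 4.74·0.9280 ≈ 4.3987, Bank 2 lends 4.74·0.9280² ≈ 4.0820, and so on.
Summing a geometric series: total = 4.74·[0.9280·(1 − 0.9280^8) / (1 − 0.9280)] ≈ 27.4904 billion.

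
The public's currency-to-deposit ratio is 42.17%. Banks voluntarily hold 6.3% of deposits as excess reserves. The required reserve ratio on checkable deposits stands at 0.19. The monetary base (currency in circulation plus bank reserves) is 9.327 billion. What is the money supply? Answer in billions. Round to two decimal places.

The money multiplier is m = (1 + c) / (rr + e + c) = (1 + 0.4217) / (0.19 + 0.063 + 0.4217) ≈ 2.1072.
So M = m × MB = 2.1072 × 9.327 ≈ 19.6539 billion.

19.65 billion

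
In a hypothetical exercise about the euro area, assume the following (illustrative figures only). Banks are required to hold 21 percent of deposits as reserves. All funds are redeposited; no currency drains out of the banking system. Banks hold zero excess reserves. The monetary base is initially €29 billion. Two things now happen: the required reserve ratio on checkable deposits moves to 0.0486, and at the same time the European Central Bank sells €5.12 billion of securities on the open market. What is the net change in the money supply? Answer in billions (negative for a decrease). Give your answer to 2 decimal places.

€353.26 billion

Before: m₁ = 1 / (0.21) ≈ 4.76190, MB₁ = 29, so M₁ = 4.76190 × 29 = 138.0951 billion.
After: m₂ = 1 / (0.0486) ≈ 20.57613, MB₂ = 29 − 5.12 = 23.88, so M₂ = 20.57613 × 23.88 ≈ 491.358 billion.
ΔM = M₂ − M₁ = 491.358 − 138.0951 = 353.2629 billion.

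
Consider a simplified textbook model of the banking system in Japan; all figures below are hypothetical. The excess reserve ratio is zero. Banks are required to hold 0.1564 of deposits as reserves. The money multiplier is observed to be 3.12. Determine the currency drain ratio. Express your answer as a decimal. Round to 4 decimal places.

0.2415

Using m = 3.12. From m = (1 + c)/(c + rr + e), rearranging gives 1 + c = m·(c + rr + e), so c·(1 − m) = m·(rr + e) − 1.
Hence c = [m·(rr + e) − 1]/(1 − m) = [3.12 × (0.1564 + 0) − 1] / (1 − 3.12) ≈ 0.241525.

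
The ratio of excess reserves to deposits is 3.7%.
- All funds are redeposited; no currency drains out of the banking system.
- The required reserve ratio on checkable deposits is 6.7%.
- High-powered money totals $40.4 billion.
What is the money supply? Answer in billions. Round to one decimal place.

$388.5 billion

The money multiplier is m = 1 / (rr + e) = 1 / (0.067 + 0.037) ≈ 9.6154.
So M = m × MB = 9.6154 × 40.4 ≈ 388.4622 billion.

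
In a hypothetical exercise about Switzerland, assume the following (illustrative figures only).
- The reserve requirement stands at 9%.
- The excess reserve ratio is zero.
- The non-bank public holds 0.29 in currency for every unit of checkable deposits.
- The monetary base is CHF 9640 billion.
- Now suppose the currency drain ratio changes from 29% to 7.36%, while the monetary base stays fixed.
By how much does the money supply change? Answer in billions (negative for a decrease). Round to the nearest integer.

Initially m₁ = (1 + 0.29) / (0.09 + 0.29) ≈ 3.39474, so M₁ = 3.39474 × 9640 = 32725.2936 billion.
After the change m₂ = (1 + 0.0736) / (0.09 + 0.0736) ≈ 6.56235, so M₂ = 6.56235 × 9640 = 63261.054 billion.
ΔM = M₂ − M₁ = 63261.054 − 32725.2936 = 30535.7604 billion.

CHF 30536 billion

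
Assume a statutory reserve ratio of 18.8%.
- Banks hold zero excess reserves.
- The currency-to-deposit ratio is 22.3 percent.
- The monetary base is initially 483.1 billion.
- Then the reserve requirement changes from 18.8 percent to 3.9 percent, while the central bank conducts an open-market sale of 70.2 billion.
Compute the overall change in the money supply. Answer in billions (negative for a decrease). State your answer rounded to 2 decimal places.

489.85 billion

Before: m₁ = (1 + 0.223) / (0.188 + 0.223) ≈ 2.975669, MB₁ = 483.1, so M₁ = 2.975669 × 483.1 ≈ 1437.5457 billion.
After: m₂ = (1 + 0.223) / (0.039 + 0.223) ≈ 4.667939, MB₂ = 483.1 − 70.2 = 412.9, so M₂ = 4.667939 × 412.9 ≈ 1927.392 billion.
ΔM = M₂ − M₁ = 1927.392 − 1437.5457 = 489.8463 billion.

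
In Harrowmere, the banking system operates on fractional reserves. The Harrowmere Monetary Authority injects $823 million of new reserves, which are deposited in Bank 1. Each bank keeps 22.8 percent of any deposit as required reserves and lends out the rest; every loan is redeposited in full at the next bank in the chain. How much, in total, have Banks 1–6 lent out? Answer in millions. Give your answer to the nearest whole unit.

Bank i lends (1 − rr)^i of the original deposit: Bank 1 lends 823·0.7720 = 635.3560, Bank 2 lends 823·0.7720² ≈ 490.4948, and so on.
Summing a geometric series: total = 823·[0.7720·(1 − 0.7720^6) / (1 − 0.7720)] ≈ 2196.7387 million.

$2197 million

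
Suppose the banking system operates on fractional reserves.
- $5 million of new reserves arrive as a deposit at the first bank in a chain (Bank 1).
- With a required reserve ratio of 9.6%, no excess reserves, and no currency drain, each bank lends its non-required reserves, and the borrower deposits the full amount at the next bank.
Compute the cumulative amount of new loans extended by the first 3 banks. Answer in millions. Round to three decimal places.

Bank i lends (1 − rr)^i of the original deposit: Bank 1 lends 5·0.9040 = 4.5200, Bank 2 lends 5·0.9040² ≈ 4.0861, and so on.
Summing a geometric series: total = 5·[0.9040·(1 − 0.9040^3) / (1 − 0.9040)] ≈ 12.2999 million.

$12.300 million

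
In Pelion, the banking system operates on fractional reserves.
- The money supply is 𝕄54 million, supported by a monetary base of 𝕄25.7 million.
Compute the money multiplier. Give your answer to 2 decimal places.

The money multiplier is m = M / MB = 54 / 25.7 ≈ 2.10117.

2.10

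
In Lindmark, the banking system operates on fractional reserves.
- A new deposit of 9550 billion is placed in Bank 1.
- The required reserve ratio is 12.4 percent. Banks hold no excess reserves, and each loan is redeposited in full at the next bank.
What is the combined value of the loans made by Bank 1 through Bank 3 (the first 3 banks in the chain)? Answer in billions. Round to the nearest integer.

Bank i lends (1 − rr)^i of the original deposit: Bank 1 lends 9550·0.8760 = 8365.8000, Bank 2 lends 9550·0.8760² = 7328.4408, and so on.
Summing a geometric series: total = 9550·[0.8760·(1 − 0.8760^3) / (1 − 0.8760)] ≈ 22113.9549 billion.

22114 billion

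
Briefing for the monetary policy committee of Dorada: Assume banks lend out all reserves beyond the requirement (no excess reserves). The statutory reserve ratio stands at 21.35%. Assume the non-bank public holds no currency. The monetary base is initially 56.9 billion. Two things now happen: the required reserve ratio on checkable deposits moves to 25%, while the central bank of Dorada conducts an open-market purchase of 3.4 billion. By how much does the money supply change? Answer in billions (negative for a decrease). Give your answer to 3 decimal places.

Before: m₁ = 1 / (0.2135) ≈ 4.683841, MB₁ = 56.9, so M₁ = 4.683841 × 56.9 ≈ 266.5106 billion.
After: m₂ = 1 / (0.25) = 4, MB₂ = 56.9 + 3.4 = 60.3, so M₂ = 4 × 60.3 = 241.2 billion.
ΔM = M₂ − M₁ = 241.2 − 266.5106 = -25.3106 billion.

-25.311 billion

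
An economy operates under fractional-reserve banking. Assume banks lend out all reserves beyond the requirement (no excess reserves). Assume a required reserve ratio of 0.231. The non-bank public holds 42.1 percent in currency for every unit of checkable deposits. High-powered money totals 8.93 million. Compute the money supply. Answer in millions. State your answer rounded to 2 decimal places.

The money multiplier is m = (1 + c) / (rr + c) = (1 + 0.421) / (0.231 + 0.421) ≈ 2.1794.
So M = m × MB = 2.1794 × 8.93 ≈ 19.462 million.

19.46 million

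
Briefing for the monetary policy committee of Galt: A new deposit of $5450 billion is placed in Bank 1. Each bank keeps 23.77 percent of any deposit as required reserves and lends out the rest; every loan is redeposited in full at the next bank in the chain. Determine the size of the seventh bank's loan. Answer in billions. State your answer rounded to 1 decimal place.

$815.2 billion

Each bank lends a fraction (1 − rr) = 0.7623 of the deposit it receives, so Bank 7 receives 5450·0.7623^6 and lends 5450·0.7623^7 ≈ 815.2258 billion.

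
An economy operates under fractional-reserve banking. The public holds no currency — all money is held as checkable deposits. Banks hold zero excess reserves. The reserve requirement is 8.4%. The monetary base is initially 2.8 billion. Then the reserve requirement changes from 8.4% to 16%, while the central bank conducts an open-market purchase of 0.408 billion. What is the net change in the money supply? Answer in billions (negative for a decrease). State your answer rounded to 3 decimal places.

-13.283 billion

Before: m₁ = 1 / (0.084) ≈ 11.90476, MB₁ = 2.8, so M₁ = 11.90476 × 2.8 ≈ 33.3333 billion.
After: m₂ = 1 / (0.16) = 6.25, MB₂ = 2.8 + 0.408 = 3.208, so M₂ = 6.25 × 3.208 = 20.05 billion.
ΔM = M₂ − M₁ = 20.05 − 33.3333 = -13.2833 billion.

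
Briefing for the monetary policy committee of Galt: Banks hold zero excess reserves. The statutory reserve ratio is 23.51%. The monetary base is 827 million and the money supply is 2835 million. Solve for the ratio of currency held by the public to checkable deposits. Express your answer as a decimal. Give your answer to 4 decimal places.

Using m = M/MB = 2835/827 ≈ 3.428053. From m = (1 + c)/(c + rr + e), rearranging gives 1 + c = m·(c + rr + e), so c·(1 − m) = m·(rr + e) − 1.
Hence c = [m·(rr + e) − 1]/(1 − m) = [3.428053 × (0.2351 + 0) − 1] / (1 − 3.428053) ≈ 0.079926.

0.0799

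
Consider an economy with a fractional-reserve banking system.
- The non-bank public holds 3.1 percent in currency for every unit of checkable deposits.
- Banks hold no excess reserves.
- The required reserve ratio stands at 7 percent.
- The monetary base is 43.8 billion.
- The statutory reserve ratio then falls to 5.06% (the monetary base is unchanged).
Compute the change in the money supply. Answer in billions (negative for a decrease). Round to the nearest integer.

Initially m₁ = (1 + 0.031) / (0.07 + 0.031) ≈ 10.2079, so M₁ = 10.2079 × 43.8 ≈ 447.106 billion.
After the change m₂ = (1 + 0.031) / (0.0506 + 0.031) ≈ 12.6348, so M₂ = 12.6348 × 43.8 ≈ 553.4042 billion.
ΔM = M₂ − M₁ = 553.4042 − 447.106 = 106.2982 billion.

106 billion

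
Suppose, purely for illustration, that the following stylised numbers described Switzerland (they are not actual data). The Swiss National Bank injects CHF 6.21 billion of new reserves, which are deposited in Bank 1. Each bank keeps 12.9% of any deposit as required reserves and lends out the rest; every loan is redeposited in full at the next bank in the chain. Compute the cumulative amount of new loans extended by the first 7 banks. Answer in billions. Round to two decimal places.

CHF 25.98 billion

Bank i lends (1 − rr)^i of the original deposit: Bank 1 lends 6.21·0.8710 ≈ 5.4089, Bank 2 lends 6.21·0.8710² ≈ 4.7112, and so on.
Summing a geometric series: total = 6.21·[0.8710·(1 − 0.8710^7) / (1 − 0.8710)] ≈ 25.9837 billion.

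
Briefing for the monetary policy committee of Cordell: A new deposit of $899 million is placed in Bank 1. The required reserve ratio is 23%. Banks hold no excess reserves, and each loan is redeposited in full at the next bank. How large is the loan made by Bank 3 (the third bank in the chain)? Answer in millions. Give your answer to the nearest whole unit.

Each bank lends a fraction (1 − rr) = 0.7700 of the deposit it receives, so Bank 3 receives 899·0.7700^2 and lends 899·0.7700^3 ≈ 410.4232 million.

$410 million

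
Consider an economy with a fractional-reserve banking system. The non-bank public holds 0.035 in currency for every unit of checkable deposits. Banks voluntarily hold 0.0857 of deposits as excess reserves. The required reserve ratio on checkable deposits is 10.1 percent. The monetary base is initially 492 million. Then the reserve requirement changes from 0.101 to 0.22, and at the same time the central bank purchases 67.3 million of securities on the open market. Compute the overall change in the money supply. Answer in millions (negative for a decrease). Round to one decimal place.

-597.8 million

Before: m₁ = (1 + 0.035) / (0.101 + 0.0857 + 0.035) ≈ 4.66847, MB₁ = 492, so M₁ = 4.66847 × 492 ≈ 2296.8872 million.
After: m₂ = (1 + 0.035) / (0.22 + 0.0857 + 0.035) ≈ 3.03786, MB₂ = 492 + 67.3 = 559.3, so M₂ = 3.03786 × 559.3 ≈ 1699.0751 million.
ΔM = M₂ − M₁ = 1699.0751 − 2296.8872 = -597.8121 million.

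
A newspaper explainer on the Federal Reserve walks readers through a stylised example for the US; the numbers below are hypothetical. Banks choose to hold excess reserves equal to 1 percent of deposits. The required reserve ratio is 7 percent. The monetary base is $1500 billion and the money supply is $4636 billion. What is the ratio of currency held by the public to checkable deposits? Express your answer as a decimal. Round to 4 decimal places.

0.3601

Using m = M/MB = 4636/1500 ≈ 3.090667. From m = (1 + c)/(c + rr + e), rearranging gives 1 + c = m·(c + rr + e), so c·(1 − m) = m·(rr + e) − 1.
Hence c = [m·(rr + e) − 1]/(1 − m) = [3.090667 × (0.07 + 0.01) − 1] / (1 − 3.090667) ≈ 0.360051.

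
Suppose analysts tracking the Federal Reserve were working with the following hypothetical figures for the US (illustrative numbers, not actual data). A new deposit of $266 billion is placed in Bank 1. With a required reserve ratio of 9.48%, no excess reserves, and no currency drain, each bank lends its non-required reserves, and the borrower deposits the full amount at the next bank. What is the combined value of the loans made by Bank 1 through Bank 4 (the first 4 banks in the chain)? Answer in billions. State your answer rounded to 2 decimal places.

Bank i lends (1 − rr)^i of the original deposit: Bank 1 lends 266·0.9052 = 240.7832, Bank 2 lends 266·0.9052² ≈ 217.9570, and so on.
Summing a geometric series: total = 266·[0.9052·(1 − 0.9052^4) / (1 − 0.9052)] ≈ 834.6259 billion.

$834.63 billion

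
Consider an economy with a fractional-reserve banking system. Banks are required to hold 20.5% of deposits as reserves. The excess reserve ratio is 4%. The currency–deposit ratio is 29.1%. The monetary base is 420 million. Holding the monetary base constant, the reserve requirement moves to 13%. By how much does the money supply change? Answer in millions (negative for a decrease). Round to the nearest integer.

Initially m₁ = (1 + 0.291) / (0.205 + 0.04 + 0.291) ≈ 2.4086, so M₁ = 2.4086 × 420 = 1011.612 million.
After the change m₂ = (1 + 0.291) / (0.13 + 0.04 + 0.291) ≈ 2.8004, so M₂ = 2.8004 × 420 = 1176.168 million.
ΔM = M₂ − M₁ = 1176.168 − 1011.612 = 164.556 million.

165 million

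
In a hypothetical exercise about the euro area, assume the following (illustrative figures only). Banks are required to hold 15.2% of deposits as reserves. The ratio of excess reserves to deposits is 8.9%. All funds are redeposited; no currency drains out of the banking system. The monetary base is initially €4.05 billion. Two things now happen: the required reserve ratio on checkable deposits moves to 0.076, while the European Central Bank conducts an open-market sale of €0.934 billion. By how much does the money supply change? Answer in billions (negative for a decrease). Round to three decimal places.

€2.080 billion

Before: m₁ = 1 / (0.152 + 0.089) ≈ 4.14938, MB₁ = 4.05, so M₁ = 4.14938 × 4.05 ≈ 16.805 billion.
After: m₂ = 1 / (0.076 + 0.089) ≈ 6.06061, MB₂ = 4.05 − 0.934 = 3.116, so M₂ = 6.06061 × 3.116 ≈ 18.8849 billion.
ΔM = M₂ − M₁ = 18.8849 − 16.805 = 2.0799 billion.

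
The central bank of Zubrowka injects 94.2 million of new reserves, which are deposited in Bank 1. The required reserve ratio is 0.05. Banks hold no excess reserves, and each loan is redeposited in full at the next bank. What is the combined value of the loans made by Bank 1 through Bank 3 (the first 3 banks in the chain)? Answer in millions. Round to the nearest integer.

255 million

Bank i lends (1 − rr)^i of the original deposit: Bank 1 lends 94.2·0.9500 = 89.4900, Bank 2 lends 94.2·0.9500² = 85.0155, and so on.
Summing a geometric series: total = 94.2·[0.9500·(1 − 0.9500^3) / (1 − 0.9500)] ≈ 255.2702 million.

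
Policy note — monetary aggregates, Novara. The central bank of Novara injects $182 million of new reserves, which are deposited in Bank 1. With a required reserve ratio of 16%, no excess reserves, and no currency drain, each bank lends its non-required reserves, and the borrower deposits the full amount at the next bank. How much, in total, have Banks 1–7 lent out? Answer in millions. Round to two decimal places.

Bank i lends (1 − rr)^i of the original deposit: Bank 1 lends 182·0.8400 = 152.8800, Bank 2 lends 182·0.8400² = 128.4192, and so on.
Summing a geometric series: total = 182·[0.8400·(1 − 0.8400^7) / (1 − 0.8400)] ≈ 673.5412 million.

$673.54 million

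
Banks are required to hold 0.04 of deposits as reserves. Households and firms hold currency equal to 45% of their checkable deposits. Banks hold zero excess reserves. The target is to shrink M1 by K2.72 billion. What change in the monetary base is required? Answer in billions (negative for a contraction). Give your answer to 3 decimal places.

-0.919 billion

The money multiplier is m = (1 + c) / (rr + c) = (1 + 0.45) / (0.04 + 0.45) ≈ 2.95918.
ΔMB = ΔM / m = (−2.72) / 2.95918 ≈ -0.9192 billion.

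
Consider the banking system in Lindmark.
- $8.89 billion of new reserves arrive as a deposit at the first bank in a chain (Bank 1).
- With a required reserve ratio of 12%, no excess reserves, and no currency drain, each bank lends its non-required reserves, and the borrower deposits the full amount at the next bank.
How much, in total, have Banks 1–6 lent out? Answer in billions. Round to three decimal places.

$34.917 billion

Bank i lends (1 − rr)^i of the original deposit: Bank 1 lends 8.89·0.8800 = 7.8232, Bank 2 lends 8.89·0.8800² ≈ 6.8844, and so on.
Summing a geometric series: total = 8.89·[0.8800·(1 − 0.8800^6) / (1 − 0.8800)] ≈ 34.9173 billion.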